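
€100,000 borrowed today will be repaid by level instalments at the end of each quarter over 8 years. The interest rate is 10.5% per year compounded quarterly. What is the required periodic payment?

Level ordinary annuity; solve PV = PMT × [(1 − (1+r)^−n)/r] for PMT.
Periodic rate r = 0.105/4 per quarter; n is counted in quarters.
With n = 32: PMT = 100,000 / ([(1 − (1+r)^−n)/r]) = €4,657.67

€4,657.67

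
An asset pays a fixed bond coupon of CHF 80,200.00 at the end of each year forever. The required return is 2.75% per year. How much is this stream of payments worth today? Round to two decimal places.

CHF 2,916,363.64

Periodic rate r = 0.0275 per year.
Level perpetuity: PV = PMT / r = 80,200 / (0.0275) = CHF 2,916,363.64.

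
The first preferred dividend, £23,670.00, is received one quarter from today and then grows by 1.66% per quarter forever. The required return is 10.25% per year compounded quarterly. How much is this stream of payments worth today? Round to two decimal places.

£2,622,714.68

Periodic rate r = 0.1025/4 per quarter.
Growing perpetuity (Gordon): PV = PMT₁ / (r − g) = 23,670 / (r − 0.0166) = £2,622,714.68.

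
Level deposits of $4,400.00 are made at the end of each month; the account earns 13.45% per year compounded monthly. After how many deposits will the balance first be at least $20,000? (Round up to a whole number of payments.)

Periodic rate r = 0.1345/12 per month; n is counted in months.
Ordinary annuity FV: 20,000 = 4,400 × [((1+r)^n − 1)/r].
(1+r)^n = 1 + 20,000 × r / 4,400, so n = ln(1 + 20,000·r/4,400) / ln(1+r) = 4.46.
Round up to a whole number of payments: n = 5.

5 payments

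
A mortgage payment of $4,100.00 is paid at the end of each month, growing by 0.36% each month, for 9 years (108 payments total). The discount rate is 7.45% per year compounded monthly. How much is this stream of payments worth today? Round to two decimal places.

$384,266.38

Periodic rate r = 0.0745/12 per month; n is counted in months.
Growing ordinary annuity: PV = PMT₁ × [1 − ((1+g)/(1+r))^n] / (r − g) = 4,100 × [1 − ((1+0.0036)/(1+r))^108] / (r − 0.0036) = $384,266.38.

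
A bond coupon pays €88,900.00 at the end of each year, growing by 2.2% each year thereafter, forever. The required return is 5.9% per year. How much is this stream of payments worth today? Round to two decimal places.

€2,402,702.70

Periodic rate r = 0.059 per year.
Growing perpetuity (Gordon): PV = PMT₁ / (r − g) = 88,900 / (r − 0.022) = €2,402,702.70.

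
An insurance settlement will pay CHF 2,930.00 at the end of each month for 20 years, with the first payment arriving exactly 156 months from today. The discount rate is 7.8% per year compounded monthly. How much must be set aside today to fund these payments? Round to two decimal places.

CHF 130,252.37

Ordinary annuity of 240 payments, first payment at period 156.
Periodic rate r = 0.078/12 per month; n is counted in months.
The ordinary-annuity PV formula values the stream one period before the first payment (period 155); discount that back 155 periods:
PV₀ = 2,930 × [1 − (1+r)^−240] / r × (1+r)^−155 = CHF 130,252.37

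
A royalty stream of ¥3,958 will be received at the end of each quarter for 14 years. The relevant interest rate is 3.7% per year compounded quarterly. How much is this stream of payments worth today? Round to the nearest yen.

¥172,384

This is an ordinary annuity: 56 payments of ¥3,958 at the end of each quarter.
Periodic rate r = 0.037/4 per quarter; n is counted in quarters.
PV = PMT × [(1 − (1+r)^−n)/r] = 3,958 × [1 − (1+r)^−56] / r = ¥172,384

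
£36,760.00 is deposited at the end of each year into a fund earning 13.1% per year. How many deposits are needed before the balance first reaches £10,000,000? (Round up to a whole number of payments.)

30 payments

Periodic rate r = 0.131 per year.
Ordinary annuity FV: 10,000,000 = 36,760 × [((1+r)^n − 1)/r].
(1+r)^n = 1 + 10,000,000 × r / 36,760, so n = ln(1 + 10,000,000·r/36,760) / ln(1+r) = 29.25.
Round up to a whole number of payments: n = 30.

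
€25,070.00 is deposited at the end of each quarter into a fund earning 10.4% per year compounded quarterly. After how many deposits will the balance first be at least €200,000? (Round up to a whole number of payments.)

Periodic rate r = 0.104/4 per quarter; n is counted in quarters.
Ordinary annuity FV: 200,000 = 25,070 × [((1+r)^n − 1)/r].
(1+r)^n = 1 + 200,000 × r / 25,070, so n = ln(1 + 200,000·r/25,070) / ln(1+r) = 7.34.
Round up to a whole number of payments: n = 8.

8 payments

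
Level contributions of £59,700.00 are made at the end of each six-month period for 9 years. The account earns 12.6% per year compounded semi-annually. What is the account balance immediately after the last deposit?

£1,898,365.54

This is an ordinary annuity: 18 deposits of £59,700.00 at the end of each six-month period.
Periodic rate r = 0.126/2 per half-year; n is counted in half-years.
FV = PMT × [((1+r)^n − 1)/r] = 59,700 × [(1+r)^18 − 1] / r = £1,898,365.54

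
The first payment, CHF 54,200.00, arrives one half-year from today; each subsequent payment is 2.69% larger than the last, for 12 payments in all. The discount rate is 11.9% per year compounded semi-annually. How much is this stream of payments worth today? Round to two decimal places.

CHF 519,940.43

Periodic rate r = 0.119/2 per half-year; n is counted in half-years.
Growing ordinary annuity: PV = PMT₁ × [1 − ((1+g)/(1+r))^n] / (r − g) = 54,200 × [1 − ((1+0.0269)/(1+r))^12] / (r − 0.0269) = CHF 519,940.43.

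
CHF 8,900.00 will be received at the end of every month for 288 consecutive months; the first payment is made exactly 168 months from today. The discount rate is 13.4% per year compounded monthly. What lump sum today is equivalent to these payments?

Ordinary annuity of 288 payments, first payment at period 168.
Periodic rate r = 0.134/12 per month; n is counted in months.
The ordinary-annuity PV formula values the stream one period before the first payment (period 167); discount that back 167 periods:
PV₀ = 8,900 × [1 − (1+r)^−288] / r × (1+r)^−167 = CHF 119,663.23

CHF 119,663.23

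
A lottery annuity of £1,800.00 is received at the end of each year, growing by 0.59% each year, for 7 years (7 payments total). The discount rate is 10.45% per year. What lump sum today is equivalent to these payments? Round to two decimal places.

£8,768.79

Periodic rate r = 0.1045 per year.
Growing ordinary annuity: PV = PMT₁ × [1 − ((1+g)/(1+r))^n] / (r − g) = 1,800 × [1 − ((1+0.0059)/(1+r))^7] / (r − 0.0059) = £8,768.79.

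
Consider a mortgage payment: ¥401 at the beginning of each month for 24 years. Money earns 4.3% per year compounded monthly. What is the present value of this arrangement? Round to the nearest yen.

¥72,219

This is an annuity due: 288 payments of ¥401 at the beginning of each month.
Periodic rate r = 0.043/12 per month; n is counted in months.
PV = PMT × [(1 − (1+r)^−n)/r] × (1+r) = 401 × [1 − (1+r)^−288] / r × (1+r) = ¥72,219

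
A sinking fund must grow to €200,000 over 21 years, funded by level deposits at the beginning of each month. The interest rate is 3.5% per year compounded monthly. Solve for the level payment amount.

Level annuity due; solve FV = PMT × [((1+r)^n − 1)/r] × (1+r) for PMT.
Periodic rate r = 0.035/12 per month; n is counted in months.
With n = 252: PMT = 200,000 / ([((1+r)^n − 1)/r] × (1+r)) = €536.94

€536.94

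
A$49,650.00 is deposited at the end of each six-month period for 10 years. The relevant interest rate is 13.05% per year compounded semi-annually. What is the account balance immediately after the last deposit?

This is an ordinary annuity: 20 deposits of A$49,650.00 at the end of each six-month period.
Periodic rate r = 0.1305/2 per half-year; n is counted in half-years.
FV = PMT × [((1+r)^n − 1)/r] = 49,650 × [(1+r)^20 − 1] / r = A$1,932,906.79

A$1,932,906.79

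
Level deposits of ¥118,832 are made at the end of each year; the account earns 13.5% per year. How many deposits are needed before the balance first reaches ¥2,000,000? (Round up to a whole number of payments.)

10 payments

Periodic rate r = 0.135 per year.
Ordinary annuity FV: 2,000,000 = 118,832 × [((1+r)^n − 1)/r].
(1+r)^n = 1 + 2,000,000 × r / 118,832, so n = ln(1 + 2,000,000·r/118,832) / ln(1+r) = 9.36.
Round up to a whole number of payments: n = 10.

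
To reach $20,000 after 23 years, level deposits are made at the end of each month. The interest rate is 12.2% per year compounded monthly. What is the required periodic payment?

$13.28

Level ordinary annuity; solve FV = PMT × [((1+r)^n − 1)/r] for PMT.
Periodic rate r = 0.122/12 per month; n is counted in months.
With n = 276: PMT = 20,000 / ([((1+r)^n − 1)/r]) = $13.28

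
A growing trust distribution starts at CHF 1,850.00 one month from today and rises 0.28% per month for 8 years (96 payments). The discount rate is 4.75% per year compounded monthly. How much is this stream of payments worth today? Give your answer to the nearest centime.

CHF 167,546.25

Periodic rate r = 0.0475/12 per month; n is counted in months.
Growing ordinary annuity: PV = PMT₁ × [1 − ((1+g)/(1+r))^n] / (r − g) = 1,850 × [1 − ((1+0.0028)/(1+r))^96] / (r − 0.0028) = CHF 167,546.25.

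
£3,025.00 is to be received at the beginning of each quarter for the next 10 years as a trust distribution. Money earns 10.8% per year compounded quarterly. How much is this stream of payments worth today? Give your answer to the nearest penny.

This is an annuity due: 40 payments of £3,025.00 at the beginning of each quarter.
Periodic rate r = 0.108/4 per quarter; n is counted in quarters.
PV = PMT × [(1 − (1+r)^−n)/r] × (1+r) = 3,025 × [1 − (1+r)^−40] / r × (1+r) = £75,423.80

£75,423.80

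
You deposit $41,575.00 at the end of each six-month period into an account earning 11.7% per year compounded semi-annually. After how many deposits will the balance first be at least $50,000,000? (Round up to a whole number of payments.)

Periodic rate r = 0.117/2 per half-year; n is counted in half-years.
Ordinary annuity FV: 50,000,000 = 41,575 × [((1+r)^n − 1)/r].
(1+r)^n = 1 + 50,000,000 × r / 41,575, so n = ln(1 + 50,000,000·r/41,575) / ln(1+r) = 75.07.
Round up to a whole number of payments: n = 76.

76 payments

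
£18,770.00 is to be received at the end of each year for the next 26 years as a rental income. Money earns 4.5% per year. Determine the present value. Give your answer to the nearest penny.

This is an ordinary annuity: 26 payments of £18,770.00 at the end of each year.
Periodic rate r = 0.045 per year.
PV = PMT × [(1 − (1+r)^−n)/r] = 18,770 × [1 − (1+r)^−26] / r = £284,301.90

£284,301.90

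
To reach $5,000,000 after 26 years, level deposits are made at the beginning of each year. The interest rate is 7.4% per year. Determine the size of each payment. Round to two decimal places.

$63,809.46

Level annuity due; solve FV = PMT × [((1+r)^n − 1)/r] × (1+r) for PMT.
Periodic rate r = 0.074 per year.
With n = 26: PMT = 5,000,000 / ([((1+r)^n − 1)/r] × (1+r)) = $63,809.46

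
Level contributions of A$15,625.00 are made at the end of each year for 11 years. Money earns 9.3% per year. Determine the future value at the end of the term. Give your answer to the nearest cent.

A$278,836.26

This is an ordinary annuity: 11 deposits of A$15,625.00 at the end of each year.
Periodic rate r = 0.093 per year.
FV = PMT × [((1+r)^n − 1)/r] = 15,625 × [(1+r)^11 − 1] / r = A$278,836.26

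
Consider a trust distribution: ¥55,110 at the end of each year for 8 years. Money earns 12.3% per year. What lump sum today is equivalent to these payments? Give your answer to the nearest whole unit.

¥270,921

This is an ordinary annuity: 8 payments of ¥55,110 at the end of each year.
Periodic rate r = 0.123 per year.
PV = PMT × [(1 − (1+r)^−n)/r] = 55,110 × [1 − (1+r)^−8] / r = ¥270,921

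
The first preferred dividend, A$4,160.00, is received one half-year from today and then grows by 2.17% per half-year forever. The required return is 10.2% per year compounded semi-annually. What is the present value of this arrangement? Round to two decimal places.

Periodic rate r = 0.102/2 per half-year.
Growing perpetuity (Gordon): PV = PMT₁ / (r − g) = 4,160 / (r − 0.0217) = A$141,979.52.

A$141,979.52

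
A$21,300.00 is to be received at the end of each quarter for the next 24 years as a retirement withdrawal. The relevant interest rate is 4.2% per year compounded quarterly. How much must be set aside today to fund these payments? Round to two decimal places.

This is an ordinary annuity: 96 payments of A$21,300.00 at the end of each quarter.
Periodic rate r = 0.042/4 per quarter; n is counted in quarters.
PV = PMT × [(1 − (1+r)^−n)/r] = 21,300 × [1 − (1+r)^−96] / r = A$1,284,347.22

A$1,284,347.22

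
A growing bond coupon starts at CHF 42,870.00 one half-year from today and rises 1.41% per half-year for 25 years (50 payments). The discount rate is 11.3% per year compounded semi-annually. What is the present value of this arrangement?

CHF 880,662.65

Periodic rate r = 0.113/2 per half-year; n is counted in half-years.
Growing ordinary annuity: PV = PMT₁ × [1 − ((1+g)/(1+r))^n] / (r − g) = 42,870 × [1 − ((1+0.0141)/(1+r))^50] / (r − 0.0141) = CHF 880,662.65.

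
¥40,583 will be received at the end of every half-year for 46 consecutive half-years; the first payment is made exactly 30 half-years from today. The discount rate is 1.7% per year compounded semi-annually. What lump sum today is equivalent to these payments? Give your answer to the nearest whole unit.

Ordinary annuity of 46 payments, first payment at period 30.
Periodic rate r = 0.017/2 per half-year; n is counted in half-years.
The ordinary-annuity PV formula values the stream one period before the first payment (period 29); discount that back 29 periods:
PV₀ = 40,583 × [1 − (1+r)^−46] / r × (1+r)^−29 = ¥1,204,635

¥1,204,635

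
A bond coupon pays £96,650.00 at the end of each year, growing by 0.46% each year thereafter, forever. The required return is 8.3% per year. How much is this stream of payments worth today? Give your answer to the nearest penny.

Periodic rate r = 0.083 per year.
Growing perpetuity (Gordon): PV = PMT₁ / (r − g) = 96,650 / (r − 0.0046) = £1,232,780.61.

£1,232,780.61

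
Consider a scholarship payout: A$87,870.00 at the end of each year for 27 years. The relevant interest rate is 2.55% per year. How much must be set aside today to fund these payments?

A$1,699,909.45

This is an ordinary annuity: 27 payments of A$87,870.00 at the end of each year.
Periodic rate r = 0.0255 per year.
PV = PMT × [(1 − (1+r)^−n)/r] = 87,870 × [1 − (1+r)^−27] / r = A$1,699,909.45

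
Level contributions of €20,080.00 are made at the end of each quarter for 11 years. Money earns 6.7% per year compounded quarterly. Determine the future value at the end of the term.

€1,291,042.20

This is an ordinary annuity: 44 deposits of €20,080.00 at the end of each quarter.
Periodic rate r = 0.067/4 per quarter; n is counted in quarters.
FV = PMT × [((1+r)^n − 1)/r] = 20,080 × [(1+r)^44 − 1] / r = €1,291,042.20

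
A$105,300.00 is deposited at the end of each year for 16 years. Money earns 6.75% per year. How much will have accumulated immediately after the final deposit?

A$2,876,196.12

This is an ordinary annuity: 16 deposits of A$105,300.00 at the end of each year.
Periodic rate r = 0.0675 per year.
FV = PMT × [((1+r)^n − 1)/r] = 105,300 × [(1+r)^16 − 1] / r = A$2,876,196.12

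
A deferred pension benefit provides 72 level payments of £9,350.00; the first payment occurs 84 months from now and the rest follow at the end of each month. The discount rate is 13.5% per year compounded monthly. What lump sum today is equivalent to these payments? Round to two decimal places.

£181,645.42

Ordinary annuity of 72 payments, first payment at period 84.
Periodic rate r = 0.135/12 per month; n is counted in months.
The ordinary-annuity PV formula values the stream one period before the first payment (period 83); discount that back 83 periods:
PV₀ = 9,350 × [1 − (1+r)^−72] / r × (1+r)^−83 = £181,645.42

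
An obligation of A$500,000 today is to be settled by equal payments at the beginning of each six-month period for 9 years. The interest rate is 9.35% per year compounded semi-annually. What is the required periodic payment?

A$39,831.74

Level annuity due; solve PV = PMT × [(1 − (1+r)^−n)/r] × (1+r) for PMT.
Periodic rate r = 0.0935/2 per half-year; n is counted in half-years.
With n = 18: PMT = 500,000 / ([(1 − (1+r)^−n)/r] × (1+r)) = A$39,831.74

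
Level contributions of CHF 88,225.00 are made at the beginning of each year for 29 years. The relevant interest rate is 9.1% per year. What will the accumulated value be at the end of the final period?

This is an annuity due: 29 deposits of CHF 88,225.00 at the beginning of each year.
Periodic rate r = 0.091 per year.
FV = PMT × [((1+r)^n − 1)/r] × (1+r) = 88,225 × [(1+r)^29 − 1] / r × (1+r) = CHF 12,164,136.75

CHF 12,164,136.75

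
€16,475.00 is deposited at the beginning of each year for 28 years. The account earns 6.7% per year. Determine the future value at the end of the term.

€1,350,200.25

This is an annuity due: 28 deposits of €16,475.00 at the beginning of each year.
Periodic rate r = 0.067 per year.
FV = PMT × [((1+r)^n − 1)/r] × (1+r) = 16,475 × [(1+r)^28 − 1] / r × (1+r) = €1,350,200.25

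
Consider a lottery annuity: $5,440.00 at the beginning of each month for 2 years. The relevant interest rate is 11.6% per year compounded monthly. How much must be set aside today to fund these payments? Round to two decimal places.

$117,145.46

This is an annuity due: 24 payments of $5,440.00 at the beginning of each month.
Periodic rate r = 0.116/12 per month; n is counted in months.
PV = PMT × [(1 − (1+r)^−n)/r] × (1+r) = 5,440 × [1 − (1+r)^−24] / r × (1+r) = $117,145.46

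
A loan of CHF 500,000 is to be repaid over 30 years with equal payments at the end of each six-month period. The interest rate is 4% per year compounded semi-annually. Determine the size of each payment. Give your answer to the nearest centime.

CHF 14,383.98

Level ordinary annuity; solve PV = PMT × [(1 − (1+r)^−n)/r] for PMT.
Periodic rate r = 0.04/2 per half-year; n is counted in half-years.
With n = 60: PMT = 500,000 / ([(1 − (1+r)^−n)/r]) = CHF 14,383.98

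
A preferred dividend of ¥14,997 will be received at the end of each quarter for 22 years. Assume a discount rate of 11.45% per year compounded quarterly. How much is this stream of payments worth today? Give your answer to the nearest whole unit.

This is an ordinary annuity: 88 payments of ¥14,997 at the end of each quarter.
Periodic rate r = 0.1145/4 per quarter; n is counted in quarters.
PV = PMT × [(1 − (1+r)^−n)/r] = 14,997 × [1 − (1+r)^−88] / r = ¥480,197

¥480,197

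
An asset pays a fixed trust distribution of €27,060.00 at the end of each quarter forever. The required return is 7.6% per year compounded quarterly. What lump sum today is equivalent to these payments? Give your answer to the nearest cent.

€1,424,210.53

Periodic rate r = 0.076/4 per quarter.
Level perpetuity: PV = PMT / r = 27,060 / (0.076/4) = €1,424,210.53.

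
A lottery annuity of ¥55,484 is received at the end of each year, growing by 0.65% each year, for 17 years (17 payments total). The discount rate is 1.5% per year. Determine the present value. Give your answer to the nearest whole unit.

Periodic rate r = 0.015 per year.
Growing ordinary annuity: PV = PMT₁ × [1 − ((1+g)/(1+r))^n] / (r − g) = 55,484 × [1 − ((1+0.0065)/(1+r))^17] / (r − 0.0065) = ¥869,563.

¥869,563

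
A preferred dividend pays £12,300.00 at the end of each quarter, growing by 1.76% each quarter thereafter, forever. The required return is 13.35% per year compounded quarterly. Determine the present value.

£779,714.74

Periodic rate r = 0.1335/4 per quarter.
Growing perpetuity (Gordon): PV = PMT₁ / (r − g) = 12,300 / (r − 0.0176) = £779,714.74.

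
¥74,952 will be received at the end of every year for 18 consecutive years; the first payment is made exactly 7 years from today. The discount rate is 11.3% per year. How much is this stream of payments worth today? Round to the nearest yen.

Ordinary annuity of 18 payments, first payment at period 7.
Periodic rate r = 0.113 per year.
The ordinary-annuity PV formula values the stream one period before the first payment (period 6); discount that back 6 periods:
PV₀ = 74,952 × [1 − (1+r)^−18] / r × (1+r)^−6 = ¥298,131

¥298,131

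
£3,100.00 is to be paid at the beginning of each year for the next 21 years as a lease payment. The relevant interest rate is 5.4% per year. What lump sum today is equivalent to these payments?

£40,455.50

This is an annuity due: 21 payments of £3,100.00 at the beginning of each year.
Periodic rate r = 0.054 per year.
PV = PMT × [(1 − (1+r)^−n)/r] × (1+r) = 3,100 × [1 − (1+r)^−21] / r × (1+r) = £40,455.50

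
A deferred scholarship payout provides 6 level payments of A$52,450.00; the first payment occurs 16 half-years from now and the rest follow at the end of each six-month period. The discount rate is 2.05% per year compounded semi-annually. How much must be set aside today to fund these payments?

Ordinary annuity of 6 payments, first payment at period 16.
Periodic rate r = 0.0205/2 per half-year; n is counted in half-years.
The ordinary-annuity PV formula values the stream one period before the first payment (period 15); discount that back 15 periods:
PV₀ = 52,450 × [1 − (1+r)^−6] / r × (1+r)^−15 = A$260,632.59

A$260,632.59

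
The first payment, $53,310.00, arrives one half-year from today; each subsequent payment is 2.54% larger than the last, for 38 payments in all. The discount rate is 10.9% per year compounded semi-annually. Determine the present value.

Periodic rate r = 0.109/2 per half-year; n is counted in half-years.
Growing ordinary annuity: PV = PMT₁ × [1 − ((1+g)/(1+r))^n] / (r − g) = 53,310 × [1 − ((1+0.0254)/(1+r))^38] / (r − 0.0254) = $1,199,413.81.

$1,199,413.81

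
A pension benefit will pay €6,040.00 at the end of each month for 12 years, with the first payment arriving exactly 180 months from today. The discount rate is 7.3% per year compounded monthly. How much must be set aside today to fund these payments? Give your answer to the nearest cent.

€195,287.58

Ordinary annuity of 144 payments, first payment at period 180.
Periodic rate r = 0.073/12 per month; n is counted in months.
The ordinary-annuity PV formula values the stream one period before the first payment (period 179); discount that back 179 periods:
PV₀ = 6,040 × [1 − (1+r)^−144] / r × (1+r)^−179 = €195,287.58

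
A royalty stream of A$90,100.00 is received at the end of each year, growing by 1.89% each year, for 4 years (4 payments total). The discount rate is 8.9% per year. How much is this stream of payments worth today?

A$300,340.11

Periodic rate r = 0.089 per year.
Growing ordinary annuity: PV = PMT₁ × [1 − ((1+g)/(1+r))^n] / (r − g) = 90,100 × [1 − ((1+0.0189)/(1+r))^4] / (r − 0.0189) = A$300,340.11.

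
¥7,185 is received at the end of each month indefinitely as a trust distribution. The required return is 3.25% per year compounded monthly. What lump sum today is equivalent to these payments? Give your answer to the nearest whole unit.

¥2,652,923

Periodic rate r = 0.0325/12 per month.
Level perpetuity: PV = PMT / r = 7,185 / (0.0325/12) = ¥2,652,923.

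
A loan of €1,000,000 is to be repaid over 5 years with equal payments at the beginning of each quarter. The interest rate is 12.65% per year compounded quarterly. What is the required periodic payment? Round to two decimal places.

Level annuity due; solve PV = PMT × [(1 − (1+r)^−n)/r] × (1+r) for PMT.
Periodic rate r = 0.1265/4 per quarter; n is counted in quarters.
With n = 20: PMT = 1,000,000 / ([(1 − (1+r)^−n)/r] × (1+r)) = €66,137.99

€66,137.99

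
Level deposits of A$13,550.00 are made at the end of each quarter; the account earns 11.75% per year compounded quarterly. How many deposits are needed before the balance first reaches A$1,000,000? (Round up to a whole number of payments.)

Periodic rate r = 0.1175/4 per quarter; n is counted in quarters.
Ordinary annuity FV: 1,000,000 = 13,550 × [((1+r)^n − 1)/r].
(1+r)^n = 1 + 1,000,000 × r / 13,550, so n = ln(1 + 1,000,000·r/13,550) / ln(1+r) = 39.83.
Round up to a whole number of payments: n = 40.

40 payments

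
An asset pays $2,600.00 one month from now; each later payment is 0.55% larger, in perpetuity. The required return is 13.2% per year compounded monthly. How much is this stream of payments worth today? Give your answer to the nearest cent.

Periodic rate r = 0.132/12 per month.
Growing perpetuity (Gordon): PV = PMT₁ / (r − g) = 2,600 / (r − 0.0055) = $472,727.27.

$472,727.27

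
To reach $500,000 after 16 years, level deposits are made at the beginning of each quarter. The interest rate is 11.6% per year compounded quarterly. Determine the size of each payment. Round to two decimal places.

$2,693.62

Level annuity due; solve FV = PMT × [((1+r)^n − 1)/r] × (1+r) for PMT.
Periodic rate r = 0.116/4 per quarter; n is counted in quarters.
With n = 64: PMT = 500,000 / ([((1+r)^n − 1)/r] × (1+r)) = $2,693.62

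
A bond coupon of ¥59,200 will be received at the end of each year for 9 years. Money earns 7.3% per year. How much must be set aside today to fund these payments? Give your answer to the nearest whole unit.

¥380,827

This is an ordinary annuity: 9 payments of ¥59,200 at the end of each year.
Periodic rate r = 0.073 per year.
PV = PMT × [(1 − (1+r)^−n)/r] = 59,200 × [1 − (1+r)^−9] / r = ¥380,827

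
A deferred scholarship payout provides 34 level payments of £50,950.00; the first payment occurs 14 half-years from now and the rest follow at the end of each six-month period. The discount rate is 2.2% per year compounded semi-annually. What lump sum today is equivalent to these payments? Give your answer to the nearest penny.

Ordinary annuity of 34 payments, first payment at period 14.
Periodic rate r = 0.022/2 per half-year; n is counted in half-years.
The ordinary-annuity PV formula values the stream one period before the first payment (period 13); discount that back 13 periods:
PV₀ = 50,950 × [1 − (1+r)^−34] / r × (1+r)^−13 = £1,247,990.82

£1,247,990.82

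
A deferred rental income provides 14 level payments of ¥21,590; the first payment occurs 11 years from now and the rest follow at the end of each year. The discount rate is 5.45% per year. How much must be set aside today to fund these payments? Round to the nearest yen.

¥122,168

Ordinary annuity of 14 payments, first payment at period 11.
Periodic rate r = 0.0545 per year.
The ordinary-annuity PV formula values the stream one period before the first payment (period 10); discount that back 10 periods:
PV₀ = 21,590 × [1 − (1+r)^−14] / r × (1+r)^−10 = ¥122,168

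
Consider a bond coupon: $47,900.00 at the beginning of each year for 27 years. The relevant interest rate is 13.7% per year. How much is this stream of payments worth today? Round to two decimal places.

This is an annuity due: 27 payments of $47,900.00 at the beginning of each year.
Periodic rate r = 0.137 per year.
PV = PMT × [(1 − (1+r)^−n)/r] × (1+r) = 47,900 × [1 − (1+r)^−27] / r × (1+r) = $385,123.01

$385,123.01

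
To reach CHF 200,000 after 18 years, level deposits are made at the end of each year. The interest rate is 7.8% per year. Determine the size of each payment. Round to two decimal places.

CHF 5,445.23

Level ordinary annuity; solve FV = PMT × [((1+r)^n − 1)/r] for PMT.
Periodic rate r = 0.078 per year.
With n = 18: PMT = 200,000 / ([((1+r)^n − 1)/r]) = CHF 5,445.23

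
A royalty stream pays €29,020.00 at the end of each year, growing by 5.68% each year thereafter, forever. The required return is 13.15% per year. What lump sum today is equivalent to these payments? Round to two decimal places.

€388,487.28

Periodic rate r = 0.1315 per year.
Growing perpetuity (Gordon): PV = PMT₁ / (r − g) = 29,020 / (r − 0.0568) = €388,487.28.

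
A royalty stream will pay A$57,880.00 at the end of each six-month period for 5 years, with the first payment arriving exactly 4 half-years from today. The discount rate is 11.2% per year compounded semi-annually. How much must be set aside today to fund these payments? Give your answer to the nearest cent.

A$368,714.98

Ordinary annuity of 10 payments, first payment at period 4.
Periodic rate r = 0.112/2 per half-year; n is counted in half-years.
The ordinary-annuity PV formula values the stream one period before the first payment (period 3); discount that back 3 periods:
PV₀ = 57,880 × [1 − (1+r)^−10] / r × (1+r)^−3 = A$368,714.98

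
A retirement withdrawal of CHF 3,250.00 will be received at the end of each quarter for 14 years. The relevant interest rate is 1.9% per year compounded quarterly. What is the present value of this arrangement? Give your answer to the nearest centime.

This is an ordinary annuity: 56 payments of CHF 3,250.00 at the end of each quarter.
Periodic rate r = 0.019/4 per quarter; n is counted in quarters.
PV = PMT × [(1 − (1+r)^−n)/r] = 3,250 × [1 − (1+r)^−56] / r = CHF 159,474.46

CHF 159,474.46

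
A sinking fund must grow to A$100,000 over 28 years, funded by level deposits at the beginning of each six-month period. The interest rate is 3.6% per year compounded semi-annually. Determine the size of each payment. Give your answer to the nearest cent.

Level annuity due; solve FV = PMT × [((1+r)^n − 1)/r] × (1+r) for PMT.
Periodic rate r = 0.036/2 per half-year; n is counted in half-years.
With n = 56: PMT = 100,000 / ([((1+r)^n − 1)/r] × (1+r)) = A$1,030.61

A$1,030.61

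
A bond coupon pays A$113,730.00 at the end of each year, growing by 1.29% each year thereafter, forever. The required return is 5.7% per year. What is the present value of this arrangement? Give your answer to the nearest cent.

A$2,578,911.56

Periodic rate r = 0.057 per year.
Growing perpetuity (Gordon): PV = PMT₁ / (r − g) = 113,730 / (r − 0.0129) = A$2,578,911.56.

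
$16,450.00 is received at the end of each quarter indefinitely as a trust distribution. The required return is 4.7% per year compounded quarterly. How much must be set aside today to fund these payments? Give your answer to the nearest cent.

$1,400,000.00

Periodic rate r = 0.047/4 per quarter.
Level perpetuity: PV = PMT / r = 16,450 / (0.047/4) = $1,400,000.00.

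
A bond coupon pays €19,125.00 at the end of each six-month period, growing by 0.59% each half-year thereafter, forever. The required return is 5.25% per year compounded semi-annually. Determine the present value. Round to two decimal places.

Periodic rate r = 0.0525/2 per half-year.
Growing perpetuity (Gordon): PV = PMT₁ / (r − g) = 19,125 / (r − 0.0059) = €939,803.44.

€939,803.44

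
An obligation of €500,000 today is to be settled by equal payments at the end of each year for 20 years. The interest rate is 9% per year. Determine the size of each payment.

€54,773.24

Level ordinary annuity; solve PV = PMT × [(1 − (1+r)^−n)/r] for PMT.
Periodic rate r = 0.09 per year.
With n = 20: PMT = 500,000 / ([(1 − (1+r)^−n)/r]) = €54,773.24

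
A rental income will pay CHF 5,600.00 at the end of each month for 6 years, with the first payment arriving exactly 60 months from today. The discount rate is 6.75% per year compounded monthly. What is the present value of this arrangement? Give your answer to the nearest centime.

CHF 237,587.51

Ordinary annuity of 72 payments, first payment at period 60.
Periodic rate r = 0.0675/12 per month; n is counted in months.
The ordinary-annuity PV formula values the stream one period before the first payment (period 59); discount that back 59 periods:
PV₀ = 5,600 × [1 − (1+r)^−72] / r × (1+r)^−59 = CHF 237,587.51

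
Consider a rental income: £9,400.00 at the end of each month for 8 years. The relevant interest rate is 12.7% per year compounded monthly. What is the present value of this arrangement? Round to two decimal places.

This is an ordinary annuity: 96 payments of £9,400.00 at the end of each month.
Periodic rate r = 0.127/12 per month; n is counted in months.
PV = PMT × [(1 − (1+r)^−n)/r] = 9,400 × [1 − (1+r)^−96] / r = £564,907.55

£564,907.55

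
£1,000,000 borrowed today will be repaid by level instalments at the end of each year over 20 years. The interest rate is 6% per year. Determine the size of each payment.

£87,184.56

Level ordinary annuity; solve PV = PMT × [(1 − (1+r)^−n)/r] for PMT.
Periodic rate r = 0.06 per year.
With n = 20: PMT = 1,000,000 / ([(1 − (1+r)^−n)/r]) = £87,184.56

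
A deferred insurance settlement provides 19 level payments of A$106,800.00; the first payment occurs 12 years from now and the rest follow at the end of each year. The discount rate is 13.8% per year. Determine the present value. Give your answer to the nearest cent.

Ordinary annuity of 19 payments, first payment at period 12.
Periodic rate r = 0.138 per year.
The ordinary-annuity PV formula values the stream one period before the first payment (period 11); discount that back 11 periods:
PV₀ = 106,800 × [1 − (1+r)^−19] / r × (1+r)^−11 = A$170,681.46

A$170,681.46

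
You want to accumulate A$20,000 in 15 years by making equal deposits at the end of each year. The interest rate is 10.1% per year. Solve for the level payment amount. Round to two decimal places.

Level ordinary annuity; solve FV = PMT × [((1+r)^n − 1)/r] for PMT.
Periodic rate r = 0.101 per year.
With n = 15: PMT = 20,000 / ([((1+r)^n − 1)/r]) = A$624.50

A$624.50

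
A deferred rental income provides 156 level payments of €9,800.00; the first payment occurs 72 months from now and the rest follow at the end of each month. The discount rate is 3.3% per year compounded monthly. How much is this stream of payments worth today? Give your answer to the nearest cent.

Ordinary annuity of 156 payments, first payment at period 72.
Periodic rate r = 0.033/12 per month; n is counted in months.
The ordinary-annuity PV formula values the stream one period before the first payment (period 71); discount that back 71 periods:
PV₀ = 9,800 × [1 − (1+r)^−156] / r × (1+r)^−71 = €1,021,791.79

€1,021,791.79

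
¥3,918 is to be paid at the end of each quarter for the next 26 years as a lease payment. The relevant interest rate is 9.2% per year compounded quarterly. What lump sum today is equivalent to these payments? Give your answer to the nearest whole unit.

This is an ordinary annuity: 104 payments of ¥3,918 at the end of each quarter.
Periodic rate r = 0.092/4 per quarter; n is counted in quarters.
PV = PMT × [(1 − (1+r)^−n)/r] = 3,918 × [1 − (1+r)^−104] / r = ¥154,342

¥154,342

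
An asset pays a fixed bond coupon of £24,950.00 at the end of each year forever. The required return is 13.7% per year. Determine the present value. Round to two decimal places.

£182,116.79

Periodic rate r = 0.137 per year.
Level perpetuity: PV = PMT / r = 24,950 / (0.137) = £182,116.79.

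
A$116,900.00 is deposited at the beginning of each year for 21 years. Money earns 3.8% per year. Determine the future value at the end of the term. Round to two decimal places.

This is an annuity due: 21 deposits of A$116,900.00 at the beginning of each year.
Periodic rate r = 0.038 per year.
FV = PMT × [((1+r)^n − 1)/r] × (1+r) = 116,900 × [(1+r)^21 − 1] / r × (1+r) = A$3,795,102.74

A$3,795,102.74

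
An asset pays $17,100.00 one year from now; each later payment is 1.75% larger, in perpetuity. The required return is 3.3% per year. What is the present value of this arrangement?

$1,103,225.81

Periodic rate r = 0.033 per year.
Growing perpetuity (Gordon): PV = PMT₁ / (r − g) = 17,100 / (r − 0.0175) = $1,103,225.81.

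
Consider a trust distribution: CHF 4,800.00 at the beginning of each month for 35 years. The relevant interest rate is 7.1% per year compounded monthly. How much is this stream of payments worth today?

This is an annuity due: 420 payments of CHF 4,800.00 at the beginning of each month.
Periodic rate r = 0.071/12 per month; n is counted in months.
PV = PMT × [(1 − (1+r)^−n)/r] × (1+r) = 4,800 × [1 − (1+r)^−420] / r × (1+r) = CHF 747,568.56

CHF 747,568.56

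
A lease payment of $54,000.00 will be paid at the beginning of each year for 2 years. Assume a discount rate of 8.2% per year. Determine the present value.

This is an annuity due: 2 payments of $54,000.00 at the beginning of each year.
Periodic rate r = 0.082 per year.
PV = PMT × [(1 − (1+r)^−n)/r] × (1+r) = 54,000 × [1 − (1+r)^−2] / r × (1+r) = $103,907.58

$103,907.58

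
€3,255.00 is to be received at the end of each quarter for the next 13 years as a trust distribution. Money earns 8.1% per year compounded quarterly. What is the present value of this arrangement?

This is an ordinary annuity: 52 payments of €3,255.00 at the end of each quarter.
Periodic rate r = 0.081/4 per quarter; n is counted in quarters.
PV = PMT × [(1 − (1+r)^−n)/r] = 3,255 × [1 − (1+r)^−52] / r = €104,066.91

€104,066.91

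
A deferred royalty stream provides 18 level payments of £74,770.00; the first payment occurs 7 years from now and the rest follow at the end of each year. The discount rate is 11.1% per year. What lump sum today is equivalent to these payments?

Ordinary annuity of 18 payments, first payment at period 7.
Periodic rate r = 0.111 per year.
The ordinary-annuity PV formula values the stream one period before the first payment (period 6); discount that back 6 periods:
PV₀ = 74,770 × [1 − (1+r)^−18] / r × (1+r)^−6 = £304,335.36

£304,335.36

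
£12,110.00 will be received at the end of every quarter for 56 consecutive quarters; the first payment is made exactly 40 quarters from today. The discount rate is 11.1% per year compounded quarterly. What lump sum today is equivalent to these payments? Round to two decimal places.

£117,659.61

Ordinary annuity of 56 payments, first payment at period 40.
Periodic rate r = 0.111/4 per quarter; n is counted in quarters.
The ordinary-annuity PV formula values the stream one period before the first payment (period 39); discount that back 39 periods:
PV₀ = 12,110 × [1 − (1+r)^−56] / r × (1+r)^−39 = £117,659.61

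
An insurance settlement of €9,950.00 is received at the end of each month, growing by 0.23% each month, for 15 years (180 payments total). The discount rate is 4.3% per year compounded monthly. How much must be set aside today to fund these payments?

€1,595,018.03

Periodic rate r = 0.043/12 per month; n is counted in months.
Growing ordinary annuity: PV = PMT₁ × [1 − ((1+g)/(1+r))^n] / (r − g) = 9,950 × [1 − ((1+0.0023)/(1+r))^180] / (r − 0.0023) = €1,595,018.03.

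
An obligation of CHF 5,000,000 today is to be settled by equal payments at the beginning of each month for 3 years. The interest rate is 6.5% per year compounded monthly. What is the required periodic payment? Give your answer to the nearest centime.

CHF 152,419.41

Level annuity due; solve PV = PMT × [(1 − (1+r)^−n)/r] × (1+r) for PMT.
Periodic rate r = 0.065/12 per month; n is counted in months.
With n = 36: PMT = 5,000,000 / ([(1 − (1+r)^−n)/r] × (1+r)) = CHF 152,419.41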